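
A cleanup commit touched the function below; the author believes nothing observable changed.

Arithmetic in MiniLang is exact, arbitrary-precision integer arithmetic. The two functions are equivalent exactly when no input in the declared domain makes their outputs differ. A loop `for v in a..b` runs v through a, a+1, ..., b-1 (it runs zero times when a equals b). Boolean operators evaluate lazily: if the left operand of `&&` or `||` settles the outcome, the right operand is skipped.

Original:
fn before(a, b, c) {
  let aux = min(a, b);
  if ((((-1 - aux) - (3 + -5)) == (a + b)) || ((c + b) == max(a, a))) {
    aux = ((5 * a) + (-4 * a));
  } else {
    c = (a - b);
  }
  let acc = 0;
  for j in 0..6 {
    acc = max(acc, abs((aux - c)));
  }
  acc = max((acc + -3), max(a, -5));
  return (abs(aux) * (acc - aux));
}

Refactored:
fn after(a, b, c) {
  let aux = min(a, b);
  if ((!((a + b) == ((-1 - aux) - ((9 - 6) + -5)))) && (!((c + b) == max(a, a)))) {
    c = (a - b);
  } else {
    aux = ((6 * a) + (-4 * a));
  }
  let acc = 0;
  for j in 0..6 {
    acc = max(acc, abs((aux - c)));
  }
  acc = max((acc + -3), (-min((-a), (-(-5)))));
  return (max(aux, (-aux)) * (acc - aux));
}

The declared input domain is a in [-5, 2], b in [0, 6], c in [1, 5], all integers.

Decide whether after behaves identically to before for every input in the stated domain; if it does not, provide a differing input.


Not equivalent: a=-2, b=5, c=1 separates them (4 vs 24).
before: aux becomes -2; next ((((-1 - aux) - (3 + -5)) == (a + b)) || ((c + b) == max(a, a))) evaluates to true; next aux becomes -2; next acc becomes 0; next at j=0:; next acc becomes 3; next at j=1:; next acc becomes 3; next at j=2:; next acc becomes 3; next at j=3:; next acc becomes 3; next at j=4:; next acc becomes 3; next at j=5:; next acc becomes 3; next acc becomes 0; next final value 4
after: aux becomes -2; next ((!((a + b) == ((-1 - aux) - ((9 - 6) + -5)))) && (!((c + b) == max(a, a)))) evaluates to false; next aux becomes -4; next acc becomes 0; next at j=0:; next acc becomes 5; next at j=1:; next acc becomes 5; next at j=2:; next acc becomes 5; next at j=3:; next acc becomes 5; next at j=4:; next acc becomes 5; next at j=5:; next acc becomes 5; next acc becomes 2; next final value 24
verdict: not equivalent; witness: a=-2, b=5, c=1


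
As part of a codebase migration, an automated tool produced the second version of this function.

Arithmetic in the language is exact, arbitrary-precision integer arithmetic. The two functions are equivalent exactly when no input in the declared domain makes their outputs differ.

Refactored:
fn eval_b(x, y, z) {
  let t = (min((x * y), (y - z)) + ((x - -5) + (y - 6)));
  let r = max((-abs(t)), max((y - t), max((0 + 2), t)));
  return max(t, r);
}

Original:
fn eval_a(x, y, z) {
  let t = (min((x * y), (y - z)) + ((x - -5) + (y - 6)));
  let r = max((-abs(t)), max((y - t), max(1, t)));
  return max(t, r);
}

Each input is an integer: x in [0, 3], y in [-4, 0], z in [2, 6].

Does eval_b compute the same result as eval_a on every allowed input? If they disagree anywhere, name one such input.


Try x=2, y=0, z=2.
eval_a: t=-1, then r=1, then returns 1
eval_b: t=-1, then r=2, then returns 2
1 != 2, so the rewrite changes behavior.
verdict: not equivalent; witness: x=2, y=0, z=2


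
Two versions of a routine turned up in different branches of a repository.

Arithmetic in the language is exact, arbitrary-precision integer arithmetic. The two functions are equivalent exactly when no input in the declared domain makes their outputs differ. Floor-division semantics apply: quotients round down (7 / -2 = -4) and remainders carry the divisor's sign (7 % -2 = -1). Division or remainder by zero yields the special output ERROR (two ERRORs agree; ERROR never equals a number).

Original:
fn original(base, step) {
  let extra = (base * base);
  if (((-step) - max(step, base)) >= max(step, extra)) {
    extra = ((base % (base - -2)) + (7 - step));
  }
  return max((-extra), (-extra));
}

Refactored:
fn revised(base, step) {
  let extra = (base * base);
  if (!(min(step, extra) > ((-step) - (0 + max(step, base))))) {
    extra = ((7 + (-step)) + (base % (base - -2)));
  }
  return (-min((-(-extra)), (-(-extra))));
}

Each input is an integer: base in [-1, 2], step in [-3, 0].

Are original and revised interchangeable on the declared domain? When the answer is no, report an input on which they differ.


Try base=-1, step=0.
original: extra=1, then (((-step) - max(step, base)) >= max(step, extra)) is false, then returns -1
revised: extra=1, then (!(min(step, extra) > ((-step) - (0 + max(step, base))))) is true, then extra=7, then returns -7
-1 against -7: the behavior changed.
verdict: not equivalent; witness: base=-1, step=0


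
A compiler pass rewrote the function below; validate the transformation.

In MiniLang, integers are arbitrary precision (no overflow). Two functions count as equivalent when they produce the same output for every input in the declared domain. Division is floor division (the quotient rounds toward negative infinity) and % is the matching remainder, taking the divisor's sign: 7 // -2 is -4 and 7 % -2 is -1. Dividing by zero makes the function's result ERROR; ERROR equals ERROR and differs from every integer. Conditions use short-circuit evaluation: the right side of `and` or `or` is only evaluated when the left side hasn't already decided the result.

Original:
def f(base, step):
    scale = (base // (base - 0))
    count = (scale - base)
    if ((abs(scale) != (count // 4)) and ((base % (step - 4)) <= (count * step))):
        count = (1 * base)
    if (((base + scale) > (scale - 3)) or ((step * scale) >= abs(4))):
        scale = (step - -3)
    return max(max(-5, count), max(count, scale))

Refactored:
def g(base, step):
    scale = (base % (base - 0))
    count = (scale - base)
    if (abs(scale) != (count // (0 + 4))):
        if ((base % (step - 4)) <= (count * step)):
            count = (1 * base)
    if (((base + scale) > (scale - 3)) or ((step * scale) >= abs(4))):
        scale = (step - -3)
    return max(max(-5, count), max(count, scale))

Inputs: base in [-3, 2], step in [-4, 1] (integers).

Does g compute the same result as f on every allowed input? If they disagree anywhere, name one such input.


There is a counterexample at base=-3, step=-4: 4 on one side, 3 on the other.
f: scale = 1; count = 4; ((abs(scale) != (count // 4)) and ((base % (step - 4)) <= (count * step))) -> false; (((base + scale) > (scale - 3)) or ((step * scale) >= abs(4))) -> false; return 4
g: scale = 0; count = 3; (abs(scale) != (count // (0 + 4))) -> false; (((base + scale) > (scale - 3)) or ((step * scale) >= abs(4))) -> false; return 3
verdict: not equivalent; witness: base=-3, step=-4


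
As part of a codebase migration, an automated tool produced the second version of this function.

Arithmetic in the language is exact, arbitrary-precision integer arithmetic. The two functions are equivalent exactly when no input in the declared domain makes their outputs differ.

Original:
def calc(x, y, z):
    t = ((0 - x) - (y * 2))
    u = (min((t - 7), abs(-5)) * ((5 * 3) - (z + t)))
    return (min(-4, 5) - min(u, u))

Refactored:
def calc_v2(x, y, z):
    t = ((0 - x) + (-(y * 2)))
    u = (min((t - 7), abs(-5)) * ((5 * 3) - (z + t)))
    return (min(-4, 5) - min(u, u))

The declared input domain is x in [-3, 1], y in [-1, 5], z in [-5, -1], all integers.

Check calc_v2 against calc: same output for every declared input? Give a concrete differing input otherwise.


The two versions differ — the changes include arithmetic usage differs.
Tracing x=-2, y=4, z=-5: calc: t := -6 | u := -338 | result 334 | calc_v2: t := -6 | u := -338 | result 334 — matching result 334.
An exhaustive pass over the 175 declared inputs shows identical outputs.
verdict: equivalent


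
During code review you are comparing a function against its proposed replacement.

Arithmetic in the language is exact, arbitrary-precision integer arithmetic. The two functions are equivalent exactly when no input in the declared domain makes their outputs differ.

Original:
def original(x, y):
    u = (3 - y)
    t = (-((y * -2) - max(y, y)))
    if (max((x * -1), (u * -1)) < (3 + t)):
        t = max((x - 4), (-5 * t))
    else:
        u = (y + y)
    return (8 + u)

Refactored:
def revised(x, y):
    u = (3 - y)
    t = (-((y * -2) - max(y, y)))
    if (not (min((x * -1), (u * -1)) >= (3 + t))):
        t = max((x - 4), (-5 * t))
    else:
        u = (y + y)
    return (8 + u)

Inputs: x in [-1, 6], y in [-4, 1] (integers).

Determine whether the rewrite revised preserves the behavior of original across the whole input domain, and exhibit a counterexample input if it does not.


At x=-1, y=-2: original gives 4, revised gives 13.
verdict: not equivalent; witness: x=-1, y=-2


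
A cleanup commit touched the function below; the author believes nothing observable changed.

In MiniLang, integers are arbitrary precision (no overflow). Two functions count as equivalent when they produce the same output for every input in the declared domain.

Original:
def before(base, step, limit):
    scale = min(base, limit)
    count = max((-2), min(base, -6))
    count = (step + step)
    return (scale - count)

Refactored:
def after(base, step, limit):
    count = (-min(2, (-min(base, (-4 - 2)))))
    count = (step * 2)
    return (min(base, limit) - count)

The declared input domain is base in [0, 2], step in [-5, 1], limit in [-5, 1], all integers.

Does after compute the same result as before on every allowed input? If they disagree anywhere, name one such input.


Equivalent — the differences include local variable names differ; constant usage differs; statement counts differ; arithmetic usage differs; min/max/abs usage differs, yet no declared input distinguishes the two.
Spot check at base=0, step=-4, limit=1 — before: scale=0, then count=-2, then count=-8, then returns 8. after: count=-2, then count=-8, then returns 8. Both give 8.
An exhaustive pass over the 147 declared inputs shows identical outputs.
verdict: equivalent


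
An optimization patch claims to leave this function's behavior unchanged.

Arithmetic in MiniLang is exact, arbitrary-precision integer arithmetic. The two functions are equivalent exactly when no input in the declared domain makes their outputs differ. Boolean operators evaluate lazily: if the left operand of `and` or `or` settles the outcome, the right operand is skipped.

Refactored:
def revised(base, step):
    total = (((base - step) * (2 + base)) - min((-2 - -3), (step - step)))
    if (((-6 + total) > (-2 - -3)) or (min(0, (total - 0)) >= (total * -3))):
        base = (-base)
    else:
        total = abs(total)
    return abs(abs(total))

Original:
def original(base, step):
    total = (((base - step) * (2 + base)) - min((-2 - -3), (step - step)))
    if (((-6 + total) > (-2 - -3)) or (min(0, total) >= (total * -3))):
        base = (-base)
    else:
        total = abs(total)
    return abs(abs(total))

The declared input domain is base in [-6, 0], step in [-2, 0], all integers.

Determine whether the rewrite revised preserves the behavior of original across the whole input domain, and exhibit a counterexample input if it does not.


Changes here: arithmetic usage differs; and constant usage differs; the full 21-point sweep finds no disagreement.
verdict: equivalent


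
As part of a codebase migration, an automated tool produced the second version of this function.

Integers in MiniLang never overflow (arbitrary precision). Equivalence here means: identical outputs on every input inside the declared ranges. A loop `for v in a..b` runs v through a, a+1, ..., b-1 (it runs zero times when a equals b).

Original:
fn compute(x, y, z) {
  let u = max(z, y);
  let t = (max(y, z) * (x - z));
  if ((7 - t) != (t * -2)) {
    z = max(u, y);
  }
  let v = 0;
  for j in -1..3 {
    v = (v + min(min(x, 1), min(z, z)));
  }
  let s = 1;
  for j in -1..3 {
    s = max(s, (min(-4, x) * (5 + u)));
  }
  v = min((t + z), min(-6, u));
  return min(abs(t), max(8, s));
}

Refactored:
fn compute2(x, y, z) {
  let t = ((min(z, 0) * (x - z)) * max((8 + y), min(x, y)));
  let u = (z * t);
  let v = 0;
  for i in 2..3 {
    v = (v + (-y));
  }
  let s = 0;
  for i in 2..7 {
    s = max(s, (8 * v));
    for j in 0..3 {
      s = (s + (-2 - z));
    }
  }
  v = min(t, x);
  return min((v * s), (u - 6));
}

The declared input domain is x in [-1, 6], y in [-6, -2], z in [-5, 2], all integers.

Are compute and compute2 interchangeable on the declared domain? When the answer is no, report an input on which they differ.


There is a counterexample at x=-1, y=-6, z=-5: 8 on one side, -3720 on the other.
compute: u=-5, then t=-20, then ((7 - t) != (t * -2)) is true, then z=-5, then v=0, then (j=-1), then v=-5, then (j=0), then v=-10, then (j=1), then v=-15, then (j=2), then v=-20, then s=1, then (j=-1), then s=1, then (j=0), then s=1, then (j=1), then s=1, then (j=2), then s=1, then v=-25, then returns 8
compute2: t=-40, then u=200, then v=0, then (i=2), then v=6, then s=0, then (i=2), then s=48, then (j=0), then s=51, then (j=1), then s=54, then (j=2), then s=57, then (i=3), then s=57, then (j=0), then s=60, then (j=1), then s=63, then (j=2), then s=66, then (i=4), then s=66, then (j=0), then s=69, then (j=1), then s=72, then (j=2), then s=75, then (i=5), then s=75, then (j=0), then s=78, then (j=1), then s=81, then (j=2), then s=84, then (i=6), then s=84, then (j=0), then s=87, then (j=1), then s=90, then (j=2), then s=93, then v=-40, then returns -3720
verdict: not equivalent; witness: x=-1, y=-6, z=-5


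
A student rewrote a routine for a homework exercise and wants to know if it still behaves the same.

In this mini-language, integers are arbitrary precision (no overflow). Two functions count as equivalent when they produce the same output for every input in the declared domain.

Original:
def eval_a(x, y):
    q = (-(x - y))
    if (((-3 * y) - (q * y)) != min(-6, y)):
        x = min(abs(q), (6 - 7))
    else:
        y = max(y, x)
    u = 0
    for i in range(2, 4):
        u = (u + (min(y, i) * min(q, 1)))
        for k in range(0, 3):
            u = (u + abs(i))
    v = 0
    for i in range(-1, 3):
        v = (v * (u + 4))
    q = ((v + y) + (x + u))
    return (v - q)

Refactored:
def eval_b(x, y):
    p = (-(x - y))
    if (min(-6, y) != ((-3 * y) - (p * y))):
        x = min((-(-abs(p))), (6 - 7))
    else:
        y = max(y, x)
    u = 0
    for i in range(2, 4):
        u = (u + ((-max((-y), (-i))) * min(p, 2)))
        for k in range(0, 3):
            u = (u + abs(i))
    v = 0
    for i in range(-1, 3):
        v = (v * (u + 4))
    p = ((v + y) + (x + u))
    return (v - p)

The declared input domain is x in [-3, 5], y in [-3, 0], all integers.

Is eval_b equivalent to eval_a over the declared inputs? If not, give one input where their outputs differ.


These are not equivalent — on x=-3, y=-1 the outputs split (-11 vs -9).
eval_a: q = 2; (((-3 * y) - (q * y)) != min(-6, y)) -> true; x = -1; u = 0; [i=2]; u = -1; [k=0]; u = 1; [k=1]; u = 3; [k=2]; u = 5; [i=3]; u = 4; [k=0]; u = 7; [k=1]; u = 10; [k=2]; u = 13; v = 0; [i=-1]; v = 0; [i=0]; v = 0; [i=1]; v = 0; [i=2]; v = 0; q = 11; return -11
eval_b: p = 2; (min(-6, y) != ((-3 * y) - (p * y))) -> true; x = -1; u = 0; [i=2]; u = -2; [k=0]; u = 0; [k=1]; u = 2; [k=2]; u = 4; [i=3]; u = 2; [k=0]; u = 5; [k=1]; u = 8; [k=2]; u = 11; v = 0; [i=-1]; v = 0; [i=0]; v = 0; [i=1]; v = 0; [i=2]; v = 0; p = 9; return -9
verdict: not equivalent; witness: x=-3, y=-1


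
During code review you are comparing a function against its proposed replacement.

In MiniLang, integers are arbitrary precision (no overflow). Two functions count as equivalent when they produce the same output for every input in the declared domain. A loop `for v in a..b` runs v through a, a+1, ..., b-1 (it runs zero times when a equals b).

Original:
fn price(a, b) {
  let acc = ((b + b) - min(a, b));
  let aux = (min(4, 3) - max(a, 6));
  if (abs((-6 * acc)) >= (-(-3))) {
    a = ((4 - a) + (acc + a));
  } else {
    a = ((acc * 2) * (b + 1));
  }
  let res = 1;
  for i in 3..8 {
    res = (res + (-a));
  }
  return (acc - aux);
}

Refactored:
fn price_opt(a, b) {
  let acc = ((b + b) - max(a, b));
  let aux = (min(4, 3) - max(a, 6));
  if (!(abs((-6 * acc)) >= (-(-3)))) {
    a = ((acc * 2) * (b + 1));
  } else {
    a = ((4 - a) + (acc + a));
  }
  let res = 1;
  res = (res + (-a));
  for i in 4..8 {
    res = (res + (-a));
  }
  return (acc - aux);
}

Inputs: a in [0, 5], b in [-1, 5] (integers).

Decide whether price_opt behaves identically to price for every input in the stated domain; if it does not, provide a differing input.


Try a=0, b=-1.
price: acc := -1 | aux := -3 | (abs((-6 * acc)) >= (-(-3))): true | a := 3 | res := 1 | iter i=3: | res := -2 | iter i=4: | res := -5 | iter i=5: | res := -8 | iter i=6: | res := -11 | iter i=7: | res := -14 | result 2
price_opt: acc := -2 | aux := -3 | (!(abs((-6 * acc)) >= (-(-3)))): false | a := 2 | res := 1 | res := -1 | iter i=4: | res := -3 | iter i=5: | res := -5 | iter i=6: | res := -7 | iter i=7: | res := -9 | result 1
2 vs 1 — the two versions disagree here.
verdict: not equivalent; witness: a=0, b=-1


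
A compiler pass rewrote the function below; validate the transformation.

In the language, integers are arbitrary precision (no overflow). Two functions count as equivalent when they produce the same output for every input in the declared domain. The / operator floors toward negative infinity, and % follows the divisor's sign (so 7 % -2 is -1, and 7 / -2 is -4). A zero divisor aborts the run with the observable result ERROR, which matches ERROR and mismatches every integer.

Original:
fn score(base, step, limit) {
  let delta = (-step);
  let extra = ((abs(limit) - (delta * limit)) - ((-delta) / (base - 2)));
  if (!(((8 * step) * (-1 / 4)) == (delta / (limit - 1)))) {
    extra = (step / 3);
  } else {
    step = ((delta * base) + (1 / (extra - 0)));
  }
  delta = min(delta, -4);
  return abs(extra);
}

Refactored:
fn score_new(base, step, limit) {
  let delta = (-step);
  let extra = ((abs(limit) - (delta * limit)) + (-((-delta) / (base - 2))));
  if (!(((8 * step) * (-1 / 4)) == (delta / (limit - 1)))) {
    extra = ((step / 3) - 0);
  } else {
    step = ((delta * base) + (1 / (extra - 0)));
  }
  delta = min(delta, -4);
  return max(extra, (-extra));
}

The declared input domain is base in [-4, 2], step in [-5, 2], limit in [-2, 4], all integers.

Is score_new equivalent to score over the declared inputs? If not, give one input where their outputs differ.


The two are interchangeable: arithmetic usage differs, constant usage differs, min/max/abs usage differs, and every declared input agrees.
Spot check at base=-4, step=-5, limit=1 — score: delta becomes 5; next extra becomes -4; next hits division by zero so the output is ERROR. score_new: delta becomes 5; next extra becomes -4; next hits division by zero so the output is ERROR. Both give ERROR.
An exhaustive pass over the 392 declared inputs shows identical outputs.
verdict: equivalent


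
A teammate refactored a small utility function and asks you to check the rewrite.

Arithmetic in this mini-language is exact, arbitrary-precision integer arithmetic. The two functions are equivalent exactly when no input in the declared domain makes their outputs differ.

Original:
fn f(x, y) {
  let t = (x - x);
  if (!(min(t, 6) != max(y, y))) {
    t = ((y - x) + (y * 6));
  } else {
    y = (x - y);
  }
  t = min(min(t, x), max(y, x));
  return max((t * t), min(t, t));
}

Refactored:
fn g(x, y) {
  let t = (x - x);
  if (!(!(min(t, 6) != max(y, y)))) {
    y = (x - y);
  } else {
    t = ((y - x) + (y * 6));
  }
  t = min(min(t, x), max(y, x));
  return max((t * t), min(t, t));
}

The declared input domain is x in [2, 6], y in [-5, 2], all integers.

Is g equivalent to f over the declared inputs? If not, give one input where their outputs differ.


Comparing the listings, the differences include: boolean connective usage differs.
One worked example (x=6, y=-5) — f: t = 0; (!(min(t, 6) != max(y, y))) -> false; y = 11; t = 0; return 0; g: t = 0; (!(!(min(t, 6) != max(y, y)))) -> true; y = 11; t = 0; return 0; agreement on 0.
Every one of the 40 inputs gives matching results.
verdict: equivalent


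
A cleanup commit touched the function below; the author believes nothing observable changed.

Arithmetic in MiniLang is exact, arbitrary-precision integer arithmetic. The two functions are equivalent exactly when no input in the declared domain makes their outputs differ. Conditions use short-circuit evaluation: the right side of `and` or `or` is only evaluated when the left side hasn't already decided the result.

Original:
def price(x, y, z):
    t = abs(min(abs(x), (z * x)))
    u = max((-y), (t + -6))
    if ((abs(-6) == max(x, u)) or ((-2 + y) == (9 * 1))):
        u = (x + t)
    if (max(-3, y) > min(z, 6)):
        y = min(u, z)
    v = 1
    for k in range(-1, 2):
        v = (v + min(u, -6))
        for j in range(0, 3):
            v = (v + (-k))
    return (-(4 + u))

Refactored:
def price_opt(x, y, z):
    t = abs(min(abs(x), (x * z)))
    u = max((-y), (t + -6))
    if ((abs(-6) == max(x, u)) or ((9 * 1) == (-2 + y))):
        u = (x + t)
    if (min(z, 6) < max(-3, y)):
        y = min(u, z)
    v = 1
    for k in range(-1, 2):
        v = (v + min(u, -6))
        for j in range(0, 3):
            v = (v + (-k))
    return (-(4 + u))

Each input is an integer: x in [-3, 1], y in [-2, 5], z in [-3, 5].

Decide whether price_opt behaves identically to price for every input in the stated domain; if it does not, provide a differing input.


Reading the diff, among the changes: comparison usage differs.
As a probe, take x=1, y=0, z=-1: price runs t = 1; u = 0; ((abs(-6) == max(x, u)) or ((-2 + y) == (9 * 1))) -> false; (max(-3, y) > min(z, 6)) -> true; y = -1; v = 1; [k=-1]; v = -5; [j=0]; v = -4; [j=1]; v = -3; [j=2]; v = -2; [k=0]; v = -8; [j=0]; v = -8; [j=1]; v = -8; [j=2]; v = -8; [k=1]; v = -14; [j=0]; v = -15; [j=1]; v = -16; [j=2]; v = -17; return -4; price_opt runs t = 1; u = 0; ((abs(-6) == max(x, u)) or ((9 * 1) == (-2 + y))) -> false; (min(z, 6) < max(-3, y)) -> true; y = -1; v = 1; [k=-1]; v = -5; [j=0]; v = -4; [j=1]; v = -3; [j=2]; v = -2; [k=0]; v = -8; [j=0]; v = -8; [j=1]; v = -8; [j=2]; v = -8; [k=1]; v = -14; [j=0]; v = -15; [j=1]; v = -16; [j=2]; v = -17; return -4; both end at -4.
Sweeping the whole domain (360 inputs) finds no disagreement.
verdict: equivalent


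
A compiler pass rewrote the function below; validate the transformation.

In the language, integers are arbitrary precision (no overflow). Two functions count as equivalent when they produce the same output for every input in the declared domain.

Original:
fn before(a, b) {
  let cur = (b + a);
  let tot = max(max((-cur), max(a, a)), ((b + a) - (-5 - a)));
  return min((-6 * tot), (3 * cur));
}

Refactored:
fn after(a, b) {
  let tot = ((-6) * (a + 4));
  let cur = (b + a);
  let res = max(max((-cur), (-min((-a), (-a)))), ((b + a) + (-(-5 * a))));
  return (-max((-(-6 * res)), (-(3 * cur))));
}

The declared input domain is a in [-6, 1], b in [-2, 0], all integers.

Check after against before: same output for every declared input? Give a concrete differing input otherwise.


At a=-1, b=0: before gives -18, after gives -6.
verdict: not equivalent; witness: a=-1, b=0


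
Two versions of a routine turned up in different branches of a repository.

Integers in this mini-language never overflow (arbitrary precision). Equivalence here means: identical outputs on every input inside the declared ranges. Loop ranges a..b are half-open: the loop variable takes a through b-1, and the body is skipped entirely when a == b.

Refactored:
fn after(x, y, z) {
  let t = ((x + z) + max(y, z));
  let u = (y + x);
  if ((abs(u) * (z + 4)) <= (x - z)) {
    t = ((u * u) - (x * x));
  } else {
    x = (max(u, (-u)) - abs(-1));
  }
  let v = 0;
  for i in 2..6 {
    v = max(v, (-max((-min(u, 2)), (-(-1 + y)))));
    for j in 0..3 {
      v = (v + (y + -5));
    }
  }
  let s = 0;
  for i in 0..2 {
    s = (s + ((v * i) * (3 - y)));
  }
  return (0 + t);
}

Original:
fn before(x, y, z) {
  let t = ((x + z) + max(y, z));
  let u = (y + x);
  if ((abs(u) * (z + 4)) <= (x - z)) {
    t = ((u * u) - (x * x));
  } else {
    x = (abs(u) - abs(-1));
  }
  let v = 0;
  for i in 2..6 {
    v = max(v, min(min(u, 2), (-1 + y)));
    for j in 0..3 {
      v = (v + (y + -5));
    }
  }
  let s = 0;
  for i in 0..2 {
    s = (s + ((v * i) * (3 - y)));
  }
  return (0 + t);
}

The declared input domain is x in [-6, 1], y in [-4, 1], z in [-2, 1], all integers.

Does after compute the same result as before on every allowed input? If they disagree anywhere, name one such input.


Reading the diff, among the changes: min/max/abs usage differs.
Tracing x=-6, y=-1, z=0: before: t becomes -6; next u becomes -7; next ((abs(u) * (z + 4)) <= (x - z)) evaluates to false; next x becomes 6; next v becomes 0; next at i=2:; next v becomes 0; next at j=0:; next v becomes -6; next at j=1:; next v becomes -12; next at j=2:; next v becomes -18; next at i=3:; next v becomes -7; next at j=0:; next v becomes -13; next at j=1:; next v becomes -19; next at j=2:; next v becomes -25; next at i=4:; next v becomes -7; next at j=0:; next v becomes -13; next at j=1:; next v becomes -19; next at j=2:; next v becomes -25; next at i=5:; next v becomes -7; next at j=0:; next v becomes -13; next at j=1:; next v becomes -19; next at j=2:; next v becomes -25; next s becomes 0; next at i=0:; next s becomes 0; next at i=1:; next s becomes -100; next final value -6 | after: t becomes -6; next u becomes -7; next ((abs(u) * (z + 4)) <= (x - z)) evaluates to false; next x becomes 6; next v becomes 0; next at i=2:; next v becomes 0; next at j=0:; next v becomes -6; next at j=1:; next v becomes -12; next at j=2:; next v becomes -18; next at i=3:; next v becomes -7; next at j=0:; next v becomes -13; next at j=1:; next v becomes -19; next at j=2:; next v becomes -25; next at i=4:; next v becomes -7; next at j=0:; next v becomes -13; next at j=1:; next v becomes -19; next at j=2:; next v becomes -25; next at i=5:; next v becomes -7; next at j=0:; next v becomes -13; next at j=1:; next v becomes -19; next at j=2:; next v becomes -25; next s becomes 0; next at i=0:; next s becomes 0; next at i=1:; next s becomes -100; next final value -6 — matching result -6.
Every one of the 192 inputs gives matching results.
verdict: equivalent


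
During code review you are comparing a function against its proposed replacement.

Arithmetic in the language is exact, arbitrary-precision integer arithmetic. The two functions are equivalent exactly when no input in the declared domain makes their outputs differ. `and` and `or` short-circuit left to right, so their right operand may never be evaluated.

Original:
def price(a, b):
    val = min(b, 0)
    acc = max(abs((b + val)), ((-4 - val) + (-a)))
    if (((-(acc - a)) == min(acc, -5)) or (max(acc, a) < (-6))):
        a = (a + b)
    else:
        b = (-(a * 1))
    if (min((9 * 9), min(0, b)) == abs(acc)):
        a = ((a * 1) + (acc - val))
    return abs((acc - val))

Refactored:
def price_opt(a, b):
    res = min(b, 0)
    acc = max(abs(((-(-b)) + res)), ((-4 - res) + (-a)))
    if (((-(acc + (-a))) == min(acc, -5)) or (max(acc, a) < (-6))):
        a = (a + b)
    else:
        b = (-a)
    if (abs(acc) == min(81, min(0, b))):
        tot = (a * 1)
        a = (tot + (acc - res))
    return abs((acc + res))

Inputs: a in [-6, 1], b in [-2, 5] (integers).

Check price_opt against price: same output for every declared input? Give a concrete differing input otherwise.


At a=-6, b=-2: price gives 6, price_opt gives 2.
verdict: not equivalent; witness: a=-6, b=-2


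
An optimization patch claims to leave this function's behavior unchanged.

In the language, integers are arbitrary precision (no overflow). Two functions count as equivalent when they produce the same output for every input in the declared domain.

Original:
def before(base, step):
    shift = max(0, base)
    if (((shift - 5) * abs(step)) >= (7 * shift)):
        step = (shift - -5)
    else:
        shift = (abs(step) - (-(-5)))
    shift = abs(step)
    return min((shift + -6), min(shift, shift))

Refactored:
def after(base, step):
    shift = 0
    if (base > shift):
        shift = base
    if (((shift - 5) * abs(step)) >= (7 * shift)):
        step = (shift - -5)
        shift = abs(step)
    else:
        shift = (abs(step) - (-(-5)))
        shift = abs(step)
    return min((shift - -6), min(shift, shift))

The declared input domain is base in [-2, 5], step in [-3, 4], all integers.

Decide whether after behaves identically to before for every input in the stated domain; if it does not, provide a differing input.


There is a counterexample at base=-2, step=-3: -3 on one side, 3 on the other.
before: shift = 0; (((shift - 5) * abs(step)) >= (7 * shift)) -> false; shift = -2; shift = 3; return -3
after: shift = 0; (base > shift) -> false; (((shift - 5) * abs(step)) >= (7 * shift)) -> false; shift = -2; shift = 3; return 3
verdict: not equivalent; witness: base=-2, step=-3


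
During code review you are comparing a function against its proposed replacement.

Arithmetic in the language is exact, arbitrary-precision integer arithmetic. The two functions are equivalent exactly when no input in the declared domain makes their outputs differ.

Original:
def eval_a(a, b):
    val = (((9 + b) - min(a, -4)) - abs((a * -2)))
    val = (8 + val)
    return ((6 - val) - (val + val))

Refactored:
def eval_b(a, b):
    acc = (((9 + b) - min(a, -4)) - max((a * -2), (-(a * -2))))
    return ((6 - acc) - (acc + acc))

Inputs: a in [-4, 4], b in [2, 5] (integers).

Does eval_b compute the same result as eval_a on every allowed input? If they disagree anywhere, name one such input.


There is a counterexample at a=-4, b=2: -39 on one side, -15 on the other.
eval_a: val = 7; val = 15; return -39
eval_b: acc = 7; return -15
verdict: not equivalent; witness: a=-4, b=2


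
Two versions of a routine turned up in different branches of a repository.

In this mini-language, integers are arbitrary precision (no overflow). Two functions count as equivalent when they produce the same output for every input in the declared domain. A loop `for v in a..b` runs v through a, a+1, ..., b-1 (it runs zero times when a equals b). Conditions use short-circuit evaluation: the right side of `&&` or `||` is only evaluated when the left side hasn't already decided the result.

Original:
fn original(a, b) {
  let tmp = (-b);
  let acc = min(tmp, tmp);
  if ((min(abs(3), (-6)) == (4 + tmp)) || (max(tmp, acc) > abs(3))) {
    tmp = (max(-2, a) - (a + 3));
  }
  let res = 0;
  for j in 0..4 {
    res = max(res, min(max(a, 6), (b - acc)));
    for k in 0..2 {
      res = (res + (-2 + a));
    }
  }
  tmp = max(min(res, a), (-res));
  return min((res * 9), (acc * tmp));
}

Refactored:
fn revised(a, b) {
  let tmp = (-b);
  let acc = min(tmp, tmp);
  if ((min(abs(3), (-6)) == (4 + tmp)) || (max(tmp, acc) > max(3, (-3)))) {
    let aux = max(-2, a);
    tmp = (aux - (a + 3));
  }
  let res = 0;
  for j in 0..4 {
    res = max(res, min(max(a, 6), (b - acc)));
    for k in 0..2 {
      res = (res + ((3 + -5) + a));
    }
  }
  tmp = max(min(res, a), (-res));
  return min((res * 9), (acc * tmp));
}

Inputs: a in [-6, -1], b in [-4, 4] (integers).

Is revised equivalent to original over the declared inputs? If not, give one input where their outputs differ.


The two are interchangeable: local variable names differ, constant usage differs, statement counts differ, arithmetic usage differs, min/max/abs usage differs, and every declared input agrees.
One worked example (a=-4, b=0) — original: tmp := 0 | acc := 0 | ((min(abs(3), (-6)) == (4 + tmp)) || (max(tmp, acc) > abs(3))): false | res := 0 | iter j=0: | res := 0 | iter k=0: | res := -6 | iter k=1: | res := -12 | iter j=1: | res := 0 | iter k=0: | res := -6 | iter k=1: | res := -12 | iter j=2: | res := 0 | iter k=0: | res := -6 | iter k=1: | res := -12 | iter j=3: | res := 0 | iter k=0: | res := -6 | iter k=1: | res := -12 | tmp := 12 | result -108; revised: tmp := 0 | acc := 0 | ((min(abs(3), (-6)) == (4 + tmp)) || (max(tmp, acc) > max(3, (-3)))): false | res := 0 | iter j=0: | res := 0 | iter k=0: | res := -6 | iter k=1: | res := -12 | iter j=1: | res := 0 | iter k=0: | res := -6 | iter k=1: | res := -12 | iter j=2: | res := 0 | iter k=0: | res := -6 | iter k=1: | res := -12 | iter j=3: | res := 0 | iter k=0: | res := -6 | iter k=1: | res := -12 | tmp := 12 | result -108; agreement on -108.
Across all 54 domain points the two functions coincide.
verdict: equivalent


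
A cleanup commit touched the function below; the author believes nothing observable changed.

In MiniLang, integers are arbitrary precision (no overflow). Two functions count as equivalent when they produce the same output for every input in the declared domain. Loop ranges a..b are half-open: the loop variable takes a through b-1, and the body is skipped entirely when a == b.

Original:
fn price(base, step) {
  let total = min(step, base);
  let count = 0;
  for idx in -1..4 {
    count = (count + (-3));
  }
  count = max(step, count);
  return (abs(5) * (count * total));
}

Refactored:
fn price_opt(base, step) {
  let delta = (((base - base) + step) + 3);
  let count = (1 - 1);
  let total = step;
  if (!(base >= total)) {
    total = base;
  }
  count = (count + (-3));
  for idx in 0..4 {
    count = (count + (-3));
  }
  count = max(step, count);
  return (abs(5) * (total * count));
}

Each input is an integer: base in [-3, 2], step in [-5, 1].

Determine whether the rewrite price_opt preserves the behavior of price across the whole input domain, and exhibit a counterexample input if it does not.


Equivalent — the differences include statement counts differ, and branching structure differs, and loop structure differs, and constant usage differs, and local variable names differ, and boolean connective usage differs, and comparison usage differs, and arithmetic usage differs, and min/max/abs usage differs, yet no declared input distinguishes the two.
One worked example (base=-3, step=-5) — price: total := -5 | count := 0 | iter idx=-1: | count := -3 | iter idx=0: | count := -6 | iter idx=1: | count := -9 | iter idx=2: | count := -12 | iter idx=3: | count := -15 | count := -5 | result 125; price_opt: delta := -2 | count := 0 | total := -5 | (!(base >= total)): false | count := -3 | iter idx=0: | count := -6 | iter idx=1: | count := -9 | iter idx=2: | count := -12 | iter idx=3: | count := -15 | count := -5 | result 125; agreement on 125.
Sweeping the whole domain (42 inputs) finds no disagreement.
verdict: equivalent


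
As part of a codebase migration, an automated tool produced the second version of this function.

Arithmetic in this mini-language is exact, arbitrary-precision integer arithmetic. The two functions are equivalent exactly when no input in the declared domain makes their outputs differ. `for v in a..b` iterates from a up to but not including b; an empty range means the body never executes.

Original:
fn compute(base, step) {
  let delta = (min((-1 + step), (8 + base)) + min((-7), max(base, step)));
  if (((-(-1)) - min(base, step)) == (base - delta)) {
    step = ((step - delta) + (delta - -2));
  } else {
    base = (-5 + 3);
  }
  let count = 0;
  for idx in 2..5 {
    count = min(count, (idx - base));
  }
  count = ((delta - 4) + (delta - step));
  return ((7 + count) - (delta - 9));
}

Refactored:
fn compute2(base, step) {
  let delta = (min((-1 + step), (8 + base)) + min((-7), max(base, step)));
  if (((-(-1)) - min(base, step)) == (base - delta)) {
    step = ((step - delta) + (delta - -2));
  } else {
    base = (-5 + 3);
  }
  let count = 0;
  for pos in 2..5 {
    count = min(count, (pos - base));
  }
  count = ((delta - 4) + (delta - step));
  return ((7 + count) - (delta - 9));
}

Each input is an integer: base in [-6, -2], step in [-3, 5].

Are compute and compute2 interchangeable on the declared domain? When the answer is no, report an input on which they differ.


Side by side, the visible changes include: local variable names differ.
One worked example (base=-3, step=2) — compute: delta := -6 | (((-(-1)) - min(base, step)) == (base - delta)): false | base := -2 | count := 0 | iter idx=2: | count := 0 | iter idx=3: | count := 0 | iter idx=4: | count := 0 | count := -18 | result 4; compute2: delta := -6 | (((-(-1)) - min(base, step)) == (base - delta)): false | base := -2 | count := 0 | iter pos=2: | count := 0 | iter pos=3: | count := 0 | iter pos=4: | count := 0 | count := -18 | result 4; agreement on 4.
Every one of the 45 inputs gives matching results.
verdict: equivalent


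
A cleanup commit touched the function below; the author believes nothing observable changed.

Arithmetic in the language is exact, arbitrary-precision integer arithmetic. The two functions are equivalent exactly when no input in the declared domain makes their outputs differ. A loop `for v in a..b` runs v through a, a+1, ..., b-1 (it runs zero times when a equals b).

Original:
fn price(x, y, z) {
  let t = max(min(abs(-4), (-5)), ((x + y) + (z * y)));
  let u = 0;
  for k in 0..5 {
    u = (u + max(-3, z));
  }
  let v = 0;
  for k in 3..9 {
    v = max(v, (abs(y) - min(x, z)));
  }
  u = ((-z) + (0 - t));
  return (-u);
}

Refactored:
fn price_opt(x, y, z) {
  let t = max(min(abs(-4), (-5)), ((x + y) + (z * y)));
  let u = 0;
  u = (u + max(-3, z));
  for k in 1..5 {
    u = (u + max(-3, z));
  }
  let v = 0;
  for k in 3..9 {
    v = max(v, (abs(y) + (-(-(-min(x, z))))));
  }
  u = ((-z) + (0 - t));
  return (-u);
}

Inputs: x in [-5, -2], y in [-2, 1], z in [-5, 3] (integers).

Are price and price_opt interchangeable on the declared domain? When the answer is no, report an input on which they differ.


Comparing the listings, the differences include: arithmetic usage differs; also constant usage differs; also statement counts differ; also min/max/abs usage differs; also loop structure differs.
As a probe, take x=-4, y=-1, z=1: price runs t := -5 | u := 0 | iter k=0: | u := 1 | iter k=1: | u := 2 | iter k=2: | u := 3 | iter k=3: | u := 4 | iter k=4: | u := 5 | v := 0 | iter k=3: | v := 5 | iter k=4: | v := 5 | iter k=5: | v := 5 | iter k=6: | v := 5 | iter k=7: | v := 5 | iter k=8: | v := 5 | u := 4 | result -4; price_opt runs t := -5 | u := 0 | u := 1 | iter k=1: | u := 2 | iter k=2: | u := 3 | iter k=3: | u := 4 | iter k=4: | u := 5 | v := 0 | iter k=3: | v := 5 | iter k=4: | v := 5 | iter k=5: | v := 5 | iter k=6: | v := 5 | iter k=7: | v := 5 | iter k=8: | v := 5 | u := 4 | result -4; both end at -4.
An exhaustive pass over the 144 declared inputs shows identical outputs.
verdict: equivalent


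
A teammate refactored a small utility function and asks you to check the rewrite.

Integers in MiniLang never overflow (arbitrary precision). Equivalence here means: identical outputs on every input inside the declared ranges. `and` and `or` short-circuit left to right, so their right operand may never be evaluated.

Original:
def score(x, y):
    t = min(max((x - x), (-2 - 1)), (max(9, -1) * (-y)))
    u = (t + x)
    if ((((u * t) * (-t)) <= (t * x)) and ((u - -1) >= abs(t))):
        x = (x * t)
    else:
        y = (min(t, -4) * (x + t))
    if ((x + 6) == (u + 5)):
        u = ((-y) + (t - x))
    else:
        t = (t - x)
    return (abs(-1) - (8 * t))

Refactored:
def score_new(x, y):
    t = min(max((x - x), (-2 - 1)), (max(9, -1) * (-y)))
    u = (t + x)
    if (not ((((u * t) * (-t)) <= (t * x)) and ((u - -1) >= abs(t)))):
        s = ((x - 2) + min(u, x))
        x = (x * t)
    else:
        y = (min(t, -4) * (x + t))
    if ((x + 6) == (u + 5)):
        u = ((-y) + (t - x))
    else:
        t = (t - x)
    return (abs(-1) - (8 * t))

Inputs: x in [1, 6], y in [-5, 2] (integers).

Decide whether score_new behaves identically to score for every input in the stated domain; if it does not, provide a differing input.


x=1, y=-5 yields 1 from score but 9 from score_new.
verdict: not equivalent; witness: x=1, y=-5


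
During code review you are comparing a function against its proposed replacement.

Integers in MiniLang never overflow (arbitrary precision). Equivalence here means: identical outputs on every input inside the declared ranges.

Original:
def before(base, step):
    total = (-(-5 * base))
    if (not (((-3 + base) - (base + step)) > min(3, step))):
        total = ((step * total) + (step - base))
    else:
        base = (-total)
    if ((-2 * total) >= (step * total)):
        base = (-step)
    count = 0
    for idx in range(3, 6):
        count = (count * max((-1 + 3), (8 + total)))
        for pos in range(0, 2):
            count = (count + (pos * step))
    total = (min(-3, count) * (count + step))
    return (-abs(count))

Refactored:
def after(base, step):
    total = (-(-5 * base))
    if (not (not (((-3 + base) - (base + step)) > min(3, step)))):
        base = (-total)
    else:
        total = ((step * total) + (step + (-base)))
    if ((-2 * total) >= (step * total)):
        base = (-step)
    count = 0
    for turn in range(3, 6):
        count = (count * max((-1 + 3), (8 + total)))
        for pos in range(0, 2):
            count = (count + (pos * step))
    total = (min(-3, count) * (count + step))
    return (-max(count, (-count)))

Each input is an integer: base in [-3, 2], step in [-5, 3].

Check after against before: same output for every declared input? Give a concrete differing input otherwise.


Changes here: boolean connective usage differs; arithmetic usage differs; min/max/abs usage differs; local variable names differ; the full 54-point sweep finds no disagreement.
verdict: equivalent
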